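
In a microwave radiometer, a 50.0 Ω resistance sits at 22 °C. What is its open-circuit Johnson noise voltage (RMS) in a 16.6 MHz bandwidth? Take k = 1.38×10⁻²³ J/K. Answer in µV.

3.68 µV

T = 22 °C + 273.15 = 295.15 K
V_n = √(4kTRB)
4kTRB = 4 × 1.38×10⁻²³ × 295.15 × 5.00×10¹ × 1.66×10⁷ = 1.35×10⁻¹¹ V²
V_n = √(1.35×10⁻¹¹) = 3.68×10⁻⁶ V = 3.68 µV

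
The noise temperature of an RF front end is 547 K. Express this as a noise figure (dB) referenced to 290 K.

F = 1 + T_e/T₀ = 1 + 547/290 = 2.88621
NF = 10 log₁₀(2.88621) = 4.60 dB

4.60 dB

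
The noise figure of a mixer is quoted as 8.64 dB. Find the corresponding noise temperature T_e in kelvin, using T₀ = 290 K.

1830 K

F = 10^(8.64/10) = 7.31139
T_e = (F − 1)·T₀ = (7.31139 − 1) × 290 = 1830 K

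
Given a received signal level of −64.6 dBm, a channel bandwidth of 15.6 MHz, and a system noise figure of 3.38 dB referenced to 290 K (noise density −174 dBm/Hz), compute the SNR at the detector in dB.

Noise floor: N = −174 + 10 log₁₀(B) + NF
10 log₁₀(1.56×10⁷) = 71.93 dB
N = −174 + 71.93 + 3.38 = −98.69 dBm
SNR = P_sig − N = −64.6 − (−98.69) = 34.09 dB → 34.1 dB

34.1 dB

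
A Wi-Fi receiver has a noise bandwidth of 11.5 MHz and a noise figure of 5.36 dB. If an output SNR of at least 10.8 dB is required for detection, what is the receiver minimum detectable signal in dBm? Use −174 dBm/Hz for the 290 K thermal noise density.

−87.2 dBm

Sensitivity = −174 + 10 log₁₀(B) + NF + SNR_min
= −174 + 70.61 + 5.36 + 10.8
= −87.23 dBm → −87.2 dBm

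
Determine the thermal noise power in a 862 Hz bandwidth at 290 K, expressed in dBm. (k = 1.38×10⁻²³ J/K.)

P_n = kTB = 1.38×10⁻²³ × 290 × 8.62×10² = 3.45×10⁻¹⁸ W
In dBm: 10 log₁₀(3.45×10⁻¹⁸ / 10⁻³) = −144.6 dBm

−144.6 dBm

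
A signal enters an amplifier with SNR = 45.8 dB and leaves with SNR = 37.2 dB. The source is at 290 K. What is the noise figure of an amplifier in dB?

8.6 dB

NF (dB) = SNR_in(dB) − SNR_out(dB) when the source is at T₀
NF = 45.8 − 37.2 = 8.6 dB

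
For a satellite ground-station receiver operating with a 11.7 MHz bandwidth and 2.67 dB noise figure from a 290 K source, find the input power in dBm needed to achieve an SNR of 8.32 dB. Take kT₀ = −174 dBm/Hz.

−92.3 dBm

Sensitivity = −174 + 10 log₁₀(B) + NF + SNR_min
= −174 + 70.68 + 2.67 + 8.32
= −92.33 dBm → −92.3 dBm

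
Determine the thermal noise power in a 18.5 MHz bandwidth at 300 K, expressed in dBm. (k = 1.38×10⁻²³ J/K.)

P_n = kTB = 1.38×10⁻²³ × 300 × 1.85×10⁷ = 7.66×10⁻¹⁴ W
In dBm: 10 log₁₀(7.66×10⁻¹⁴ / 10⁻³) = −101.2 dBm

−101.2 dBm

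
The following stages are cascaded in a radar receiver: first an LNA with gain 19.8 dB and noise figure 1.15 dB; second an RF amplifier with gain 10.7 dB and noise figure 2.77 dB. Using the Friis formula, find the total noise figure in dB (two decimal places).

1.18 dB

Convert to linear (a loss of L dB is a gain of −L dB): F_i = 10^(NF_i/10), G_i = 10^(G_i,dB/10)
  Stage 1: F_1 = 10^(1.15/10) = 1.303, G_1 = 10^(19.8/10) = 95.50
  Stage 2: F_2 = 10^(2.77/10) = 1.892, G_2 = 10^(10.7/10) = 11.75
Friis cascade:
  F = 1.303 + (1.892 − 1)/95.50 = 1.313
NF = 10 log₁₀(1.313) = 1.18 dB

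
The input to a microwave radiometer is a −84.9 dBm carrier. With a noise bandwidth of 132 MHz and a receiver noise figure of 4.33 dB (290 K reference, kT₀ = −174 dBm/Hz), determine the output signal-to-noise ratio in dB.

Noise floor: N = −174 + 10 log₁₀(B) + NF
10 log₁₀(1.32×10⁸) = 81.21 dB
N = −174 + 81.21 + 4.33 = −88.46 dBm
SNR = P_sig − N = −84.9 − (−88.46) = 3.56 dB → 3.6 dB

3.6 dB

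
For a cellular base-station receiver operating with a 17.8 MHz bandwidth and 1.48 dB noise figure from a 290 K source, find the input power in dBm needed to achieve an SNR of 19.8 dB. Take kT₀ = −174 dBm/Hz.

Sensitivity = −174 + 10 log₁₀(B) + NF + SNR_min
= −174 + 72.5 + 1.48 + 19.8
= −80.22 dBm → −80.2 dBm

−80.2 dBm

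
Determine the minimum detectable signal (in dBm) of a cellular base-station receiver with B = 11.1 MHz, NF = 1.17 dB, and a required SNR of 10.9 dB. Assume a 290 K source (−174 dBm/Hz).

Sensitivity = −174 + 10 log₁₀(B) + NF + SNR_min
= −174 + 70.45 + 1.17 + 10.9
= −91.48 dBm → −91.5 dBm

−91.5 dBm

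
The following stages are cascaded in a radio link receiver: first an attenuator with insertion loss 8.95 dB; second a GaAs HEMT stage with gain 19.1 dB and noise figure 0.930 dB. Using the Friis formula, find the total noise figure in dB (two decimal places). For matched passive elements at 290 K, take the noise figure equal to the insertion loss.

9.88 dB

Convert to linear (a loss of L dB is a gain of −L dB): F_i = 10^(NF_i/10), G_i = 10^(G_i,dB/10)
  Stage 1: F_1 = 10^(8.95/10) = 7.852, G_1 = 10^(−8.95/10) = 0.1274
  Stage 2: F_2 = 10^(0.930/10) = 1.239, G_2 = 10^(19.1/10) = 81.28
Friis cascade:
  F = 7.852 + (1.239 − 1)/0.1274 = 9.727
NF = 10 log₁₀(9.727) = 9.88 dB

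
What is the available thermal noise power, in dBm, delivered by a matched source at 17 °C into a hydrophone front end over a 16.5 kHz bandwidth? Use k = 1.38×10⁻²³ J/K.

−131.8 dBm

T = 17 °C + 273.15 = 290.15 K
P_n = kTB = 1.38×10⁻²³ × 290.15 × 1.65×10⁴ = 6.61×10⁻¹⁷ W
In dBm: 10 log₁₀(6.61×10⁻¹⁷ / 10⁻³) = −131.8 dBm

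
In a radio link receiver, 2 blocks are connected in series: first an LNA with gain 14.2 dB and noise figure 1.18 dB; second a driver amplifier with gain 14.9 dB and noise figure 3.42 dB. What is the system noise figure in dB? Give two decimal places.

Convert to linear (a loss of L dB is a gain of −L dB): F_i = 10^(NF_i/10), G_i = 10^(G_i,dB/10)
  Stage 1: F_1 = 10^(1.18/10) = 1.312, G_1 = 10^(14.2/10) = 26.30
  Stage 2: F_2 = 10^(3.42/10) = 2.198, G_2 = 10^(14.9/10) = 30.90
Friis cascade:
  F = 1.312 + (2.198 − 1)/26.30 = 1.358
NF = 10 log₁₀(1.358) = 1.33 dB

1.33 dB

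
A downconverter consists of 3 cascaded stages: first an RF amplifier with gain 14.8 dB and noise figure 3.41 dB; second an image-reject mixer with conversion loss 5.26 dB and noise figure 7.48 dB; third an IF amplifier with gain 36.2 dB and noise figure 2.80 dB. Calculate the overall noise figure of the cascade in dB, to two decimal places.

3.88 dB

Convert to linear (a loss of L dB is a gain of −L dB): F_i = 10^(NF_i/10), G_i = 10^(G_i,dB/10)
  Stage 1: F_1 = 10^(3.41/10) = 2.193, G_1 = 10^(14.8/10) = 30.20
  Stage 2: F_2 = 10^(7.48/10) = 5.598, G_2 = 10^(−5.26/10) = 0.2979
  Stage 3: F_3 = 10^(2.80/10) = 1.905, G_3 = 10^(36.2/10) = 4169
Friis cascade:
  F = 2.193 + (5.598 − 1)/30.20 + (1.905 − 1)/8.995 = 2.446
NF = 10 log₁₀(2.446) = 3.88 dB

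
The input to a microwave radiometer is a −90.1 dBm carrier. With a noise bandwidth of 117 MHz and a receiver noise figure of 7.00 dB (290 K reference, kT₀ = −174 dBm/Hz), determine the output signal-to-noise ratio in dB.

−3.8 dB

Noise floor: N = −174 + 10 log₁₀(B) + NF
10 log₁₀(1.17×10⁸) = 80.68 dB
N = −174 + 80.68 + 7.00 = −86.32 dBm
SNR = P_sig − N = −90.1 − (−86.32) = −3.78 dB → −3.8 dB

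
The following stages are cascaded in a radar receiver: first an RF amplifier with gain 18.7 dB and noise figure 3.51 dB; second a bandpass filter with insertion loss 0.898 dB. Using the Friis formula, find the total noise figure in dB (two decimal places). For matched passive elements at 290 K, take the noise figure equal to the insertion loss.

Convert to linear (a loss of L dB is a gain of −L dB): F_i = 10^(NF_i/10), G_i = 10^(G_i,dB/10)
  Stage 1: F_1 = 10^(3.51/10) = 2.244, G_1 = 10^(18.7/10) = 74.13
  Stage 2: F_2 = 10^(0.898/10) = 1.230, G_2 = 10^(−0.898/10) = 0.8132
Friis cascade:
  F = 2.244 + (1.230 − 1)/74.13 = 2.247
NF = 10 log₁₀(2.247) = 3.52 dB

3.52 dB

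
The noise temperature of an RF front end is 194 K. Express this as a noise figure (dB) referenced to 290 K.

F = 1 + T_e/T₀ = 1 + 194/290 = 1.66897
NF = 10 log₁₀(1.66897) = 2.22 dB

2.22 dB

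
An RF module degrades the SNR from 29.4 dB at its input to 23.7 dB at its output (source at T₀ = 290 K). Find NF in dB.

5.7 dB

NF (dB) = SNR_in(dB) − SNR_out(dB) when the source is at T₀
NF = 29.4 − 23.7 = 5.7 dB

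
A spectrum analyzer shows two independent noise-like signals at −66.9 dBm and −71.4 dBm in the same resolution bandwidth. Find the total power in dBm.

Convert to linear, add, convert back:
P₁ = 2.04×10⁻¹⁰ W, P₂ = 7.24×10⁻¹¹ W
P_tot = 2.77×10⁻¹⁰ W → 10 log₁₀(P_tot / 10⁻³) = −65.6 dBm

−65.6 dBm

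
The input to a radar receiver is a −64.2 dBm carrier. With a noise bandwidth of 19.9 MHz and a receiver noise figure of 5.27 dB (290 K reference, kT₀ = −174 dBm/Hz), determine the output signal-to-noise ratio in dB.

Noise floor: N = −174 + 10 log₁₀(B) + NF
10 log₁₀(1.99×10⁷) = 72.99 dB
N = −174 + 72.99 + 5.27 = −95.74 dBm
SNR = P_sig − N = −64.2 − (−95.74) = 31.54 dB → 31.5 dB

31.5 dB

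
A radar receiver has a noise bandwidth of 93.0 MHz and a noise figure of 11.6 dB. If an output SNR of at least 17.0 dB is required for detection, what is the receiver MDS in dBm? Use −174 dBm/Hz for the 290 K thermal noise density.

Sensitivity = −174 + 10 log₁₀(B) + NF + SNR_min
= −174 + 79.68 + 11.6 + 17.0
= −65.72 dBm → −65.7 dBm

−65.7 dBm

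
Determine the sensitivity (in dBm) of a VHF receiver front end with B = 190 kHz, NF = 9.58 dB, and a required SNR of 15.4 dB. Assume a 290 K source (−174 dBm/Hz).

Sensitivity = −174 + 10 log₁₀(B) + NF + SNR_min
= −174 + 52.79 + 9.58 + 15.4
= −96.23 dBm → −96.2 dBm

−96.2 dBm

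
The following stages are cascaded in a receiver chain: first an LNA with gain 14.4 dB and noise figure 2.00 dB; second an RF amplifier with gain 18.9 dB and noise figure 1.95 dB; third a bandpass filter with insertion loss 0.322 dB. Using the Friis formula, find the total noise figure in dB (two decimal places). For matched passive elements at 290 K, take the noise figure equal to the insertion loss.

Convert to linear (a loss of L dB is a gain of −L dB): F_i = 10^(NF_i/10), G_i = 10^(G_i,dB/10)
  Stage 1: F_1 = 10^(2.00/10) = 1.585, G_1 = 10^(14.4/10) = 27.54
  Stage 2: F_2 = 10^(1.95/10) = 1.567, G_2 = 10^(18.9/10) = 77.62
  Stage 3: F_3 = 10^(0.322/10) = 1.077, G_3 = 10^(−0.322/10) = 0.9285
Friis cascade:
  F = 1.585 + (1.567 − 1)/27.54 + (1.077 − 1)/2138 = 1.606
NF = 10 log₁₀(1.606) = 2.06 dB

2.06 dB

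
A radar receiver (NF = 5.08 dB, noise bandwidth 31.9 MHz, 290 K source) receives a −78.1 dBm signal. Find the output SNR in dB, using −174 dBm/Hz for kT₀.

15.8 dB

Noise floor: N = −174 + 10 log₁₀(B) + NF
10 log₁₀(3.19×10⁷) = 75.04 dB
N = −174 + 75.04 + 5.08 = −93.88 dBm
SNR = P_sig − N = −78.1 − (−93.88) = 15.78 dB → 15.8 dB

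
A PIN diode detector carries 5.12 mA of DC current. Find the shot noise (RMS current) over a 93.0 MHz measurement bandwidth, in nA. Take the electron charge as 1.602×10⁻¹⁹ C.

391 nA

I_n = √(2qI·B)
2qI·B = 2 × 1.602×10⁻¹⁹ × 5.12×10⁻³ × 9.30×10⁷ = 1.53×10⁻¹³ A²
I_n = √(1.53×10⁻¹³) = 3.91×10⁻⁷ A = 391 nA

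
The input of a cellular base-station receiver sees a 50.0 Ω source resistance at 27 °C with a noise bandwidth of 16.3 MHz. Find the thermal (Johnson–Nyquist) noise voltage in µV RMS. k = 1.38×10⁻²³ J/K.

T = 27 °C + 273.15 = 300.15 K
V_n = √(4kTRB)
4kTRB = 4 × 1.38×10⁻²³ × 300.15 × 5.00×10¹ × 1.63×10⁷ = 1.35×10⁻¹¹ V²
V_n = √(1.35×10⁻¹¹) = 3.67×10⁻⁶ V = 3.67 µV

3.67 µV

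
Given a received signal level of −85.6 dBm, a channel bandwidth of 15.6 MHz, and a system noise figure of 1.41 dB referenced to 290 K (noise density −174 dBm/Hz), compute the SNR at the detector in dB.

15.1 dB

Noise floor: N = −174 + 10 log₁₀(B) + NF
10 log₁₀(1.56×10⁷) = 71.93 dB
N = −174 + 71.93 + 1.41 = −100.66 dBm
SNR = P_sig − N = −85.6 − (−100.66) = 15.06 dB → 15.1 dB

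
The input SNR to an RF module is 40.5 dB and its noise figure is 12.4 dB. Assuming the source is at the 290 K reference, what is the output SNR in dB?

28.1 dB

By definition F = SNR_in/SNR_out, so in dB: SNR_out = SNR_in − NF
SNR_out = 40.5 − 12.4 = 28.1 dB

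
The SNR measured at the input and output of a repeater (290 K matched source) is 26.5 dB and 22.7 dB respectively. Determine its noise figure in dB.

3.8 dB

NF (dB) = SNR_in(dB) − SNR_out(dB) when the source is at T₀
NF = 26.5 − 22.7 = 3.8 dB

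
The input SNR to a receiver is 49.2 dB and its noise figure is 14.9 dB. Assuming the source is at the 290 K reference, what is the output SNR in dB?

34.3 dB

By definition F = SNR_in/SNR_out, so in dB: SNR_out = SNR_in − NF
SNR_out = 49.2 − 14.9 = 34.3 dB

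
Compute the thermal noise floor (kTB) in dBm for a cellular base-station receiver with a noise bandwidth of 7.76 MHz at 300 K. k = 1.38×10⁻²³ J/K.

−104.9 dBm

P_n = kTB = 1.38×10⁻²³ × 300 × 7.76×10⁶ = 3.21×10⁻¹⁴ W
In dBm: 10 log₁₀(3.21×10⁻¹⁴ / 10⁻³) = −104.9 dBm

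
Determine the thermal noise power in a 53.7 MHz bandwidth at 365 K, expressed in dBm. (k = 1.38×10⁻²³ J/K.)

P_n = kTB = 1.38×10⁻²³ × 365 × 5.37×10⁷ = 2.70×10⁻¹³ W
In dBm: 10 log₁₀(2.70×10⁻¹³ / 10⁻³) = −95.7 dBm

−95.7 dBm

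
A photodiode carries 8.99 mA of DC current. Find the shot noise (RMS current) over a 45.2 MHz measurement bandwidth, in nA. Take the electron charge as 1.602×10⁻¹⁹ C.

361 nA

I_n = √(2qI·B)
2qI·B = 2 × 1.602×10⁻¹⁹ × 8.99×10⁻³ × 4.52×10⁷ = 1.30×10⁻¹³ A²
I_n = √(1.30×10⁻¹³) = 3.61×10⁻⁷ A = 361 nA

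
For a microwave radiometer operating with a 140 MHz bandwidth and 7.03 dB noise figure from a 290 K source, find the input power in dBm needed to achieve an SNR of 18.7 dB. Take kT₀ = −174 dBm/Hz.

−66.8 dBm

Sensitivity = −174 + 10 log₁₀(B) + NF + SNR_min
= −174 + 81.46 + 7.03 + 18.7
= −66.81 dBm → −66.8 dBm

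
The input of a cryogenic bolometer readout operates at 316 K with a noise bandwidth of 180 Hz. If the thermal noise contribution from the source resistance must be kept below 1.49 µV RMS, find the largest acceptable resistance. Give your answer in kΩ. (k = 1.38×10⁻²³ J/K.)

707 kΩ

Johnson–Nyquist: V_n = √(4kTRB) ⇒ R = V_n² / (4kTB)
4kTB = 4 × 1.38×10⁻²³ × 316 × 1.80×10² = 3.14×10⁻¹⁸
R = (1.49×10⁻⁶)² / 3.14×10⁻¹⁸ = 7.07×10⁵ Ω = 707 kΩ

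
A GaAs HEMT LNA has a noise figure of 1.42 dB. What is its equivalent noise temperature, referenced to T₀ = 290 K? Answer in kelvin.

F = 10^(1.42/10) = 1.38676
T_e = (F − 1)·T₀ = (1.38676 − 1) × 290 = 112 K

112 K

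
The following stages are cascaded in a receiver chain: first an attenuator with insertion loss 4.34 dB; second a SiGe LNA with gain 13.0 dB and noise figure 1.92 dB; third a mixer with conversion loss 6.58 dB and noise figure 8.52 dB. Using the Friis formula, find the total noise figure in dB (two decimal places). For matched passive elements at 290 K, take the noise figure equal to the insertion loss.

Convert to linear (a loss of L dB is a gain of −L dB): F_i = 10^(NF_i/10), G_i = 10^(G_i,dB/10)
  Stage 1: F_1 = 10^(4.34/10) = 2.716, G_1 = 10^(−4.34/10) = 0.3681
  Stage 2: F_2 = 10^(1.92/10) = 1.556, G_2 = 10^(13.0/10) = 19.95
  Stage 3: F_3 = 10^(8.52/10) = 7.112, G_3 = 10^(−6.58/10) = 0.2198
Friis cascade:
  F = 2.716 + (1.556 − 1)/0.3681 + (7.112 − 1)/7.345 = 5.059
NF = 10 log₁₀(5.059) = 7.04 dB

7.04 dB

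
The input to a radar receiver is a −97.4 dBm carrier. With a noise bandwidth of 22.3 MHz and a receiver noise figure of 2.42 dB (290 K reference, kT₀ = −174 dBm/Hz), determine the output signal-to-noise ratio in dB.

0.7 dB

Noise floor: N = −174 + 10 log₁₀(B) + NF
10 log₁₀(2.23×10⁷) = 73.48 dB
N = −174 + 73.48 + 2.42 = −98.10 dBm
SNR = P_sig − N = −97.4 − (−98.10) = 0.70 dB → 0.7 dB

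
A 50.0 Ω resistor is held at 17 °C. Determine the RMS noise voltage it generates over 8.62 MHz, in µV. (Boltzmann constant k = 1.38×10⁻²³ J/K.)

2.63 µV

T = 17 °C + 273.15 = 290.15 K
V_n = √(4kTRB)
4kTRB = 4 × 1.38×10⁻²³ × 290.15 × 5.00×10¹ × 8.62×10⁶ = 6.90×10⁻¹² V²
V_n = √(6.90×10⁻¹²) = 2.63×10⁻⁶ V = 2.63 µV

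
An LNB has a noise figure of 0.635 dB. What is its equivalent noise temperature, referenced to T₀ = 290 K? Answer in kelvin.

45.7 K

F = 10^(0.635/10) = 1.15744
T_e = (F − 1)·T₀ = (1.15744 − 1) × 290 = 45.7 K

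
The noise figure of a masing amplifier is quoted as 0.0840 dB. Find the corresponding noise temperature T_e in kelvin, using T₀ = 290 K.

F = 10^(0.0840/10) = 1.01953
T_e = (F − 1)·T₀ = (1.01953 − 1) × 290 = 5.66 K

5.66 K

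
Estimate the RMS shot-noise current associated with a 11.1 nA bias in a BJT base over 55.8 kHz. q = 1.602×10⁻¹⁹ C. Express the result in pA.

14.1 pA

I_n = √(2qI·B)
2qI·B = 2 × 1.602×10⁻¹⁹ × 1.11×10⁻⁸ × 5.58×10⁴ = 1.98×10⁻²² A²
I_n = √(1.98×10⁻²²) = 1.41×10⁻¹¹ A = 14.1 pA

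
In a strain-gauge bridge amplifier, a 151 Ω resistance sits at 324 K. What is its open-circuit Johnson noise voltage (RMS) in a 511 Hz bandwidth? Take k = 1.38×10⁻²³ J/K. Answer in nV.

V_n = √(4kTRB)
4kTRB = 4 × 1.38×10⁻²³ × 324 × 1.51×10² × 5.11×10² = 1.38×10⁻¹⁵ V²
V_n = √(1.38×10⁻¹⁵) = 3.71×10⁻⁸ V = 37.1 nV

37.1 nV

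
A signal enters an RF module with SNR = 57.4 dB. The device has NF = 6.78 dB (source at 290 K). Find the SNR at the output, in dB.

50.62 dB

By definition F = SNR_in/SNR_out, so in dB: SNR_out = SNR_in − NF
SNR_out = 57.4 − 6.78 = 50.62 dB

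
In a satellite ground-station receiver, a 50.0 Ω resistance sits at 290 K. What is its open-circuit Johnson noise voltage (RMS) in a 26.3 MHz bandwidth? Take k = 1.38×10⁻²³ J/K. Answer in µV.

4.59 µV

V_n = √(4kTRB)
4kTRB = 4 × 1.38×10⁻²³ × 290 × 5.00×10¹ × 2.63×10⁷ = 2.11×10⁻¹¹ V²
V_n = √(2.11×10⁻¹¹) = 4.59×10⁻⁶ V = 4.59 µV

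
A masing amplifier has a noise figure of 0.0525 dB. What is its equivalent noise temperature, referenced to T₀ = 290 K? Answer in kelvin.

3.53 K

F = 10^(0.0525/10) = 1.01216
T_e = (F − 1)·T₀ = (1.01216 − 1) × 290 = 3.53 K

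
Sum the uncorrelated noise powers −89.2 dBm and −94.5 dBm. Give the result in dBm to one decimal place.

Convert to linear, add, convert back:
P₁ = 1.20×10⁻¹² W, P₂ = 3.55×10⁻¹³ W
P_tot = 1.56×10⁻¹² W → 10 log₁₀(P_tot / 10⁻³) = −88.1 dBm

−88.1 dBm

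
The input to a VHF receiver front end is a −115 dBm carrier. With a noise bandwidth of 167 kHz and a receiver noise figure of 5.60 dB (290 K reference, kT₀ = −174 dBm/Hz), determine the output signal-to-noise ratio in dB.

Noise floor: N = −174 + 10 log₁₀(B) + NF
10 log₁₀(1.67×10⁵) = 52.23 dB
N = −174 + 52.23 + 5.60 = −116.17 dBm
SNR = P_sig − N = −115 − (−116.17) = 1.17 dB → 1.2 dB

1.2 dB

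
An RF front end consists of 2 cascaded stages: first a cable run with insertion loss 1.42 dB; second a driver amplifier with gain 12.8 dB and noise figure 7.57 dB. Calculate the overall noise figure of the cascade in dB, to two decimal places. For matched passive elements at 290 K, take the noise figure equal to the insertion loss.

8.99 dB

Convert to linear (a loss of L dB is a gain of −L dB): F_i = 10^(NF_i/10), G_i = 10^(G_i,dB/10)
  Stage 1: F_1 = 10^(1.42/10) = 1.387, G_1 = 10^(−1.42/10) = 0.7211
  Stage 2: F_2 = 10^(7.57/10) = 5.715, G_2 = 10^(12.8/10) = 19.05
Friis cascade:
  F = 1.387 + (5.715 − 1)/0.7211 = 7.925
NF = 10 log₁₀(7.925) = 8.99 dB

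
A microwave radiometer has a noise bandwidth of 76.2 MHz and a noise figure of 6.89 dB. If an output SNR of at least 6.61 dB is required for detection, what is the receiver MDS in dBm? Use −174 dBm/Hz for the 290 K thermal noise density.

Sensitivity = −174 + 10 log₁₀(B) + NF + SNR_min
= −174 + 78.82 + 6.89 + 6.61
= −81.68 dBm → −81.7 dBm

−81.7 dBm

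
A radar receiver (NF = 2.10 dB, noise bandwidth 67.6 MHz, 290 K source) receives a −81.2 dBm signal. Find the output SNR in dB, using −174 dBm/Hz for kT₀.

12.4 dB

Noise floor: N = −174 + 10 log₁₀(B) + NF
10 log₁₀(6.76×10⁷) = 78.3 dB
N = −174 + 78.3 + 2.10 = −93.60 dBm
SNR = P_sig − N = −81.2 − (−93.60) = 12.40 dB → 12.4 dB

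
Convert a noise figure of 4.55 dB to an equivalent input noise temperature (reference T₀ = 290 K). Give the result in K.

537 K

F = 10^(4.55/10) = 2.85102
T_e = (F − 1)·T₀ = (2.85102 − 1) × 290 = 537 K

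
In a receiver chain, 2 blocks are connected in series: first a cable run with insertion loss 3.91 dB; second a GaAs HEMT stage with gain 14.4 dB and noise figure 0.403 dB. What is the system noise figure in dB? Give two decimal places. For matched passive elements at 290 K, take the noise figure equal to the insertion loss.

4.31 dB

Convert to linear (a loss of L dB is a gain of −L dB): F_i = 10^(NF_i/10), G_i = 10^(G_i,dB/10)
  Stage 1: F_1 = 10^(3.91/10) = 2.460, G_1 = 10^(−3.91/10) = 0.4064
  Stage 2: F_2 = 10^(0.403/10) = 1.097, G_2 = 10^(14.4/10) = 27.54
Friis cascade:
  F = 2.460 + (1.097 − 1)/0.4064 = 2.700
NF = 10 log₁₀(2.700) = 4.31 dB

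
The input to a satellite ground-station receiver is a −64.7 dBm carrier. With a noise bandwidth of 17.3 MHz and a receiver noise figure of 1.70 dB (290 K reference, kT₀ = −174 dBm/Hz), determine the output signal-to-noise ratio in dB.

Noise floor: N = −174 + 10 log₁₀(B) + NF
10 log₁₀(1.73×10⁷) = 72.38 dB
N = −174 + 72.38 + 1.70 = −99.92 dBm
SNR = P_sig − N = −64.7 − (−99.92) = 35.22 dB → 35.2 dB

35.2 dB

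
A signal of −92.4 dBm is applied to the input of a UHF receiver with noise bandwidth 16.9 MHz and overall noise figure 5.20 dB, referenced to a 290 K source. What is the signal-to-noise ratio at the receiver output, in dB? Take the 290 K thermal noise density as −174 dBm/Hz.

Noise floor: N = −174 + 10 log₁₀(B) + NF
10 log₁₀(1.69×10⁷) = 72.28 dB
N = −174 + 72.28 + 5.20 = −96.52 dBm
SNR = P_sig − N = −92.4 − (−96.52) = 4.12 dB → 4.1 dB

4.1 dB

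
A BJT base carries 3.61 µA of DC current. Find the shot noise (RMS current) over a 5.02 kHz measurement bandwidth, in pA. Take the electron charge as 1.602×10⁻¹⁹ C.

76.2 pA

I_n = √(2qI·B)
2qI·B = 2 × 1.602×10⁻¹⁹ × 3.61×10⁻⁶ × 5.02×10³ = 5.81×10⁻²¹ A²
I_n = √(5.81×10⁻²¹) = 7.62×10⁻¹¹ A = 76.2 pA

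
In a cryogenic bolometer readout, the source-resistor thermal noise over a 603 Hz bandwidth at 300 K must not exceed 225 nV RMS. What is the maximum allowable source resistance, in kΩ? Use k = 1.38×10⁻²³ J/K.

5.07 kΩ

Johnson–Nyquist: V_n = √(4kTRB) ⇒ R = V_n² / (4kTB)
4kTB = 4 × 1.38×10⁻²³ × 300 × 6.03×10² = 9.99×10⁻¹⁸
R = (2.25×10⁻⁷)² / 9.99×10⁻¹⁸ = 5.07×10³ Ω = 5.07 kΩ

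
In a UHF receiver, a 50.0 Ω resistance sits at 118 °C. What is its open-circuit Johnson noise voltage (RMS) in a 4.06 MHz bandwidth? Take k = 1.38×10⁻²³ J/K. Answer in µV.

T = 118 °C + 273.15 = 391.15 K
V_n = √(4kTRB)
4kTRB = 4 × 1.38×10⁻²³ × 391.15 × 5.00×10¹ × 4.06×10⁶ = 4.38×10⁻¹² V²
V_n = √(4.38×10⁻¹²) = 2.09×10⁻⁶ V = 2.09 µV

2.09 µV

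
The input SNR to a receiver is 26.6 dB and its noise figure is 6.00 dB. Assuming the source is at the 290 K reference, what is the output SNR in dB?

By definition F = SNR_in/SNR_out, so in dB: SNR_out = SNR_in − NF
SNR_out = 26.6 − 6.00 = 20.60 dB

20.60 dB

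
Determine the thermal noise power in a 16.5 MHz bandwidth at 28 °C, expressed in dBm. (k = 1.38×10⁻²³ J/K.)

−101.6 dBm

T = 28 °C + 273.15 = 301.15 K
P_n = kTB = 1.38×10⁻²³ × 301.15 × 1.65×10⁷ = 6.86×10⁻¹⁴ W
In dBm: 10 log₁₀(6.86×10⁻¹⁴ / 10⁻³) = −101.6 dBm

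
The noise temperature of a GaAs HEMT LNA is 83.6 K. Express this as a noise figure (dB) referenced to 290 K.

F = 1 + T_e/T₀ = 1 + 83.6/290 = 1.28828
NF = 10 log₁₀(1.28828) = 1.10 dB

1.10 dB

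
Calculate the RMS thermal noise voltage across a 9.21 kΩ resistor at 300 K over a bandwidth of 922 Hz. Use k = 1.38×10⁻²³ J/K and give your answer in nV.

375 nV

V_n = √(4kTRB)
4kTRB = 4 × 1.38×10⁻²³ × 300 × 9.21×10³ × 9.22×10² = 1.41×10⁻¹³ V²
V_n = √(1.41×10⁻¹³) = 3.75×10⁻⁷ V = 375 nV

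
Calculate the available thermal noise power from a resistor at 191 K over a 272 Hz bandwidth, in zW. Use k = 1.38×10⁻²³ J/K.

717 zW

P_n = kTB = 1.38×10⁻²³ × 191 × 2.72×10² = 7.17×10⁻¹⁹ W = 717 zW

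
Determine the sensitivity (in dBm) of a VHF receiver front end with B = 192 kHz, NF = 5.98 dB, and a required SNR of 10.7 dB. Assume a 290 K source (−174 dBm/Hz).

−104.5 dBm

Sensitivity = −174 + 10 log₁₀(B) + NF + SNR_min
= −174 + 52.83 + 5.98 + 10.7
= −104.49 dBm → −104.5 dBm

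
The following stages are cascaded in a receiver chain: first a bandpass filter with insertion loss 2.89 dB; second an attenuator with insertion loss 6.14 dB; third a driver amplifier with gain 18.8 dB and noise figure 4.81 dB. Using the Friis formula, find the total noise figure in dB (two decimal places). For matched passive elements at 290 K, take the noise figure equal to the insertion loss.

Convert to linear (a loss of L dB is a gain of −L dB): F_i = 10^(NF_i/10), G_i = 10^(G_i,dB/10)
  Stage 1: F_1 = 10^(2.89/10) = 1.945, G_1 = 10^(−2.89/10) = 0.5140
  Stage 2: F_2 = 10^(6.14/10) = 4.111, G_2 = 10^(−6.14/10) = 0.2432
  Stage 3: F_3 = 10^(4.81/10) = 3.027, G_3 = 10^(18.8/10) = 75.86
Friis cascade:
  F = 1.945 + (4.111 − 1)/0.5140 + (3.027 − 1)/0.1250 = 24.21
NF = 10 log₁₀(24.21) = 13.84 dB

13.84 dB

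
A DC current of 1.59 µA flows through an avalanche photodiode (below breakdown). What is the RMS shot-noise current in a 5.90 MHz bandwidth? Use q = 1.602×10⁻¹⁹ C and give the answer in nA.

I_n = √(2qI·B)
2qI·B = 2 × 1.602×10⁻¹⁹ × 1.59×10⁻⁶ × 5.90×10⁶ = 3.01×10⁻¹⁸ A²
I_n = √(3.01×10⁻¹⁸) = 1.73×10⁻⁹ A = 1.73 nA

1.73 nA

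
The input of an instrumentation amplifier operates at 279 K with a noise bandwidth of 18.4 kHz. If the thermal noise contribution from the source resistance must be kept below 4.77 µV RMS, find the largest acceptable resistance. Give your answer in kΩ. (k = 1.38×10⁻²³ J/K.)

80.3 kΩ

Johnson–Nyquist: V_n = √(4kTRB) ⇒ R = V_n² / (4kTB)
4kTB = 4 × 1.38×10⁻²³ × 279 × 1.84×10⁴ = 2.83×10⁻¹⁶
R = (4.77×10⁻⁶)² / 2.83×10⁻¹⁶ = 8.03×10⁴ Ω = 80.3 kΩ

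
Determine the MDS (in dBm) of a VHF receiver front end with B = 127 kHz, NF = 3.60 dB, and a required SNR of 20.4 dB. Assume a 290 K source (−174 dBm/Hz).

Sensitivity = −174 + 10 log₁₀(B) + NF + SNR_min
= −174 + 51.04 + 3.60 + 20.4
= −98.96 dBm → −99.0 dBm

−99.0 dBm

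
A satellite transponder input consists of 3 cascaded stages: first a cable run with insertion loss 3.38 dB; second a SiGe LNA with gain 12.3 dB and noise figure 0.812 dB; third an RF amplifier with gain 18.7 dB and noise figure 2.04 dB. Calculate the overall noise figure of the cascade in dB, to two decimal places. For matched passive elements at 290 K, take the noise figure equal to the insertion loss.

4.32 dB

Convert to linear (a loss of L dB is a gain of −L dB): F_i = 10^(NF_i/10), G_i = 10^(G_i,dB/10)
  Stage 1: F_1 = 10^(3.38/10) = 2.178, G_1 = 10^(−3.38/10) = 0.4592
  Stage 2: F_2 = 10^(0.812/10) = 1.206, G_2 = 10^(12.3/10) = 16.98
  Stage 3: F_3 = 10^(2.04/10) = 1.600, G_3 = 10^(18.7/10) = 74.13
Friis cascade:
  F = 2.178 + (1.206 − 1)/0.4592 + (1.600 − 1)/7.798 = 2.702
NF = 10 log₁₀(2.702) = 4.32 dB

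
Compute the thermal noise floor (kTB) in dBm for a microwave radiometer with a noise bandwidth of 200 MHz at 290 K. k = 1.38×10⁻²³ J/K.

−91.0 dBm

P_n = kTB = 1.38×10⁻²³ × 290 × 2.00×10⁸ = 8.00×10⁻¹³ W
In dBm: 10 log₁₀(8.00×10⁻¹³ / 10⁻³) = −91.0 dBm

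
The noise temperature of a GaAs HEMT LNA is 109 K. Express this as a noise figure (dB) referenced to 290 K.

1.39 dB

F = 1 + T_e/T₀ = 1 + 109/290 = 1.37586
NF = 10 log₁₀(1.37586) = 1.39 dB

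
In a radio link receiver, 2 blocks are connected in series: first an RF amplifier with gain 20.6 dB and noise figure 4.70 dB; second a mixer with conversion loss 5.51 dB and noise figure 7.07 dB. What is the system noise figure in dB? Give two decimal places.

4.75 dB

Convert to linear (a loss of L dB is a gain of −L dB): F_i = 10^(NF_i/10), G_i = 10^(G_i,dB/10)
  Stage 1: F_1 = 10^(4.70/10) = 2.951, G_1 = 10^(20.6/10) = 114.8
  Stage 2: F_2 = 10^(7.07/10) = 5.093, G_2 = 10^(−5.51/10) = 0.2812
Friis cascade:
  F = 2.951 + (5.093 − 1)/114.8 = 2.987
NF = 10 log₁₀(2.987) = 4.75 dB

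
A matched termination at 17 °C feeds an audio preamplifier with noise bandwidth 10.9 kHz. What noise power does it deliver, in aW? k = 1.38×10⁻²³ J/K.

43.6 aW

T = 17 °C + 273.15 = 290.15 K
P_n = kTB = 1.38×10⁻²³ × 290.15 × 1.09×10⁴ = 4.36×10⁻¹⁷ W = 43.6 aW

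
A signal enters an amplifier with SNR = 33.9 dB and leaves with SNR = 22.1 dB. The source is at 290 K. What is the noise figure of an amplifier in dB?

NF (dB) = SNR_in(dB) − SNR_out(dB) when the source is at T₀
NF = 33.9 − 22.1 = 11.8 dB

11.8 dB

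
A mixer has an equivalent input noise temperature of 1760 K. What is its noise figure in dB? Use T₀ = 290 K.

8.49 dB

F = 1 + T_e/T₀ = 1 + 1760/290 = 7.06897
NF = 10 log₁₀(7.06897) = 8.49 dB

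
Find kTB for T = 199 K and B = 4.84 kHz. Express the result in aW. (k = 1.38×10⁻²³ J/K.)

13.3 aW

P_n = kTB = 1.38×10⁻²³ × 199 × 4.84×10³ = 1.33×10⁻¹⁷ W = 13.3 aW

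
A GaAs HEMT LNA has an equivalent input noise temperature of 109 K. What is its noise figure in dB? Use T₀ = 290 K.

F = 1 + T_e/T₀ = 1 + 109/290 = 1.37586
NF = 10 log₁₀(1.37586) = 1.39 dB

1.39 dB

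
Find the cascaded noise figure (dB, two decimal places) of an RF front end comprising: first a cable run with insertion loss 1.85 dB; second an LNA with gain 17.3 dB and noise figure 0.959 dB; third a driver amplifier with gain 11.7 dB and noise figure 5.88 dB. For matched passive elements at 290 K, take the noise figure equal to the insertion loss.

Convert to linear (a loss of L dB is a gain of −L dB): F_i = 10^(NF_i/10), G_i = 10^(G_i,dB/10)
  Stage 1: F_1 = 10^(1.85/10) = 1.531, G_1 = 10^(−1.85/10) = 0.6531
  Stage 2: F_2 = 10^(0.959/10) = 1.247, G_2 = 10^(17.3/10) = 53.70
  Stage 3: F_3 = 10^(5.88/10) = 3.873, G_3 = 10^(11.7/10) = 14.79
Friis cascade:
  F = 1.531 + (1.247 − 1)/0.6531 + (3.873 − 1)/35.08 = 1.991
NF = 10 log₁₀(1.991) = 2.99 dB

2.99 dB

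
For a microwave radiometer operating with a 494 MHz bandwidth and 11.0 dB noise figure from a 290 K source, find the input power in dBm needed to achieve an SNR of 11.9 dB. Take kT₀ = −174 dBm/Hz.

Sensitivity = −174 + 10 log₁₀(B) + NF + SNR_min
= −174 + 86.94 + 11.0 + 11.9
= −64.16 dBm → −64.2 dBm

−64.2 dBm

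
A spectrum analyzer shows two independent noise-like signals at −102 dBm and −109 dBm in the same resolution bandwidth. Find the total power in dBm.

−101.2 dBm

Convert to linear, add, convert back:
P₁ = 6.31×10⁻¹⁴ W, P₂ = 1.26×10⁻¹⁴ W
P_tot = 7.57×10⁻¹⁴ W → 10 log₁₀(P_tot / 10⁻³) = −101.2 dBm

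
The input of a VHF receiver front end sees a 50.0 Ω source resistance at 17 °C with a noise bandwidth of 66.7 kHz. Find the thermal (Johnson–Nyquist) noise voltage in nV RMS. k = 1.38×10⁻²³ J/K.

231 nV

T = 17 °C + 273.15 = 290.15 K
V_n = √(4kTRB)
4kTRB = 4 × 1.38×10⁻²³ × 290.15 × 5.00×10¹ × 6.67×10⁴ = 5.34×10⁻¹⁴ V²
V_n = √(5.34×10⁻¹⁴) = 2.31×10⁻⁷ V = 231 nV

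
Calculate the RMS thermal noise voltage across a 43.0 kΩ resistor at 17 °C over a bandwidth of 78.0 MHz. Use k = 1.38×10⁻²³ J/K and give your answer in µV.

T = 17 °C + 273.15 = 290.15 K
V_n = √(4kTRB)
4kTRB = 4 × 1.38×10⁻²³ × 290.15 × 4.30×10⁴ × 7.80×10⁷ = 5.37×10⁻⁸ V²
V_n = √(5.37×10⁻⁸) = 2.32×10⁻⁴ V = 232 µV

232 µV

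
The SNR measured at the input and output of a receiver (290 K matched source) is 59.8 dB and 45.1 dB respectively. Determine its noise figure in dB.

NF (dB) = SNR_in(dB) − SNR_out(dB) when the source is at T₀
NF = 59.8 − 45.1 = 14.7 dB

14.7 dB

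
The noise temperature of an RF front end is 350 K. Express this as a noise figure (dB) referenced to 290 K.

F = 1 + T_e/T₀ = 1 + 350/290 = 2.2069
NF = 10 log₁₀(2.2069) = 3.44 dB

3.44 dB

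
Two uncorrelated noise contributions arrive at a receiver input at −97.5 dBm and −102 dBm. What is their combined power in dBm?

−96.2 dBm

Convert to linear, add, convert back:
P₁ = 1.78×10⁻¹³ W, P₂ = 6.31×10⁻¹⁴ W
P_tot = 2.41×10⁻¹³ W → 10 log₁₀(P_tot / 10⁻³) = −96.2 dBm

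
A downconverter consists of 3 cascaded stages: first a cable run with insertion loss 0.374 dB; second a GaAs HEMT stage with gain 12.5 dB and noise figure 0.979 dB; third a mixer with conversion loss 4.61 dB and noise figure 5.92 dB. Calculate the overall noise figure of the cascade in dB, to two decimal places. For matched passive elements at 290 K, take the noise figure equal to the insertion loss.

1.89 dB

Convert to linear (a loss of L dB is a gain of −L dB): F_i = 10^(NF_i/10), G_i = 10^(G_i,dB/10)
  Stage 1: F_1 = 10^(0.374/10) = 1.090, G_1 = 10^(−0.374/10) = 0.9175
  Stage 2: F_2 = 10^(0.979/10) = 1.253, G_2 = 10^(12.5/10) = 17.78
  Stage 3: F_3 = 10^(5.92/10) = 3.908, G_3 = 10^(−4.61/10) = 0.3459
Friis cascade:
  F = 1.090 + (1.253 − 1)/0.9175 + (3.908 − 1)/16.32 = 1.544
NF = 10 log₁₀(1.544) = 1.89 dB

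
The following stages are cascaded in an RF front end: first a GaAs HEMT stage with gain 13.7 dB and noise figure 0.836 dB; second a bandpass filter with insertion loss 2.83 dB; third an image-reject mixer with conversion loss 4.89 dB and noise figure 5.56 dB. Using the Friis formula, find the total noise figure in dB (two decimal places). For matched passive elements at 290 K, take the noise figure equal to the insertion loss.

1.66 dB

Convert to linear (a loss of L dB is a gain of −L dB): F_i = 10^(NF_i/10), G_i = 10^(G_i,dB/10)
  Stage 1: F_1 = 10^(0.836/10) = 1.212, G_1 = 10^(13.7/10) = 23.44
  Stage 2: F_2 = 10^(2.83/10) = 1.919, G_2 = 10^(−2.83/10) = 0.5212
  Stage 3: F_3 = 10^(5.56/10) = 3.597, G_3 = 10^(−4.89/10) = 0.3243
Friis cascade:
  F = 1.212 + (1.919 − 1)/23.44 + (3.597 − 1)/12.22 = 1.464
NF = 10 log₁₀(1.464) = 1.66 dB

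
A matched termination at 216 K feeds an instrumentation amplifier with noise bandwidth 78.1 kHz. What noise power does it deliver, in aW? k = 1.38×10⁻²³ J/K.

233 aW

P_n = kTB = 1.38×10⁻²³ × 216 × 7.81×10⁴ = 2.33×10⁻¹⁶ W = 233 aW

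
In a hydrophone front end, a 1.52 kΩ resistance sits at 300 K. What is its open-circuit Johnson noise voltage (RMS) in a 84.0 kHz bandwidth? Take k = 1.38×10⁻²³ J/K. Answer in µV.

1.45 µV

V_n = √(4kTRB)
4kTRB = 4 × 1.38×10⁻²³ × 300 × 1.52×10³ × 8.40×10⁴ = 2.11×10⁻¹² V²
V_n = √(2.11×10⁻¹²) = 1.45×10⁻⁶ V = 1.45 µV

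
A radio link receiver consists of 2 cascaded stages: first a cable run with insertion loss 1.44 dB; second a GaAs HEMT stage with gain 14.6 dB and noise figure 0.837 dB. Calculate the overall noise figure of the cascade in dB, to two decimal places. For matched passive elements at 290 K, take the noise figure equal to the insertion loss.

2.28 dB

Convert to linear (a loss of L dB is a gain of −L dB): F_i = 10^(NF_i/10), G_i = 10^(G_i,dB/10)
  Stage 1: F_1 = 10^(1.44/10) = 1.393, G_1 = 10^(−1.44/10) = 0.7178
  Stage 2: F_2 = 10^(0.837/10) = 1.213, G_2 = 10^(14.6/10) = 28.84
Friis cascade:
  F = 1.393 + (1.213 − 1)/0.7178 = 1.689
NF = 10 log₁₀(1.689) = 2.28 dB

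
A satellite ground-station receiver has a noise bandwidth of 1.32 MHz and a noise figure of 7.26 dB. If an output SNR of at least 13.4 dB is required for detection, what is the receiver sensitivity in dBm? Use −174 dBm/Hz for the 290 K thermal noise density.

Sensitivity = −174 + 10 log₁₀(B) + NF + SNR_min
= −174 + 61.21 + 7.26 + 13.4
= −92.13 dBm → −92.1 dBm

−92.1 dBm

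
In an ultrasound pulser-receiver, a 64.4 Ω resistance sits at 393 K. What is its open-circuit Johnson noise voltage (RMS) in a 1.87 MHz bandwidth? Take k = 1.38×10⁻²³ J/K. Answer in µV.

1.62 µV

V_n = √(4kTRB)
4kTRB = 4 × 1.38×10⁻²³ × 393 × 6.44×10¹ × 1.87×10⁶ = 2.61×10⁻¹² V²
V_n = √(2.61×10⁻¹²) = 1.62×10⁻⁶ V = 1.62 µV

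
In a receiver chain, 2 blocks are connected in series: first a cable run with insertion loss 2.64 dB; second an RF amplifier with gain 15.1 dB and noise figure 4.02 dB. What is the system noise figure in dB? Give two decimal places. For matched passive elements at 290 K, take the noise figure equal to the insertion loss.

Convert to linear (a loss of L dB is a gain of −L dB): F_i = 10^(NF_i/10), G_i = 10^(G_i,dB/10)
  Stage 1: F_1 = 10^(2.64/10) = 1.837, G_1 = 10^(−2.64/10) = 0.5445
  Stage 2: F_2 = 10^(4.02/10) = 2.523, G_2 = 10^(15.1/10) = 32.36
Friis cascade:
  F = 1.837 + (2.523 − 1)/0.5445 = 4.634
NF = 10 log₁₀(4.634) = 6.66 dB

6.66 dB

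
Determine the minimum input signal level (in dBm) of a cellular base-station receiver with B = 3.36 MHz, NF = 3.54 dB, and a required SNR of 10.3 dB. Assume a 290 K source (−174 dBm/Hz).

−94.9 dBm

Sensitivity = −174 + 10 log₁₀(B) + NF + SNR_min
= −174 + 65.26 + 3.54 + 10.3
= −94.90 dBm → −94.9 dBm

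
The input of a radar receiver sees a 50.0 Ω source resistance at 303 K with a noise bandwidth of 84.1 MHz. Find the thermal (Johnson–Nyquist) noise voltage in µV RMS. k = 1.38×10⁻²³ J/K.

V_n = √(4kTRB)
4kTRB = 4 × 1.38×10⁻²³ × 303 × 5.00×10¹ × 8.41×10⁷ = 7.03×10⁻¹¹ V²
V_n = √(7.03×10⁻¹¹) = 8.39×10⁻⁶ V = 8.39 µV

8.39 µV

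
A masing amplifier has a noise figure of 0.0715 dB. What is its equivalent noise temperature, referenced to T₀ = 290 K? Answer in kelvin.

F = 10^(0.0715/10) = 1.0166
T_e = (F − 1)·T₀ = (1.0166 − 1) × 290 = 4.81 K

4.81 K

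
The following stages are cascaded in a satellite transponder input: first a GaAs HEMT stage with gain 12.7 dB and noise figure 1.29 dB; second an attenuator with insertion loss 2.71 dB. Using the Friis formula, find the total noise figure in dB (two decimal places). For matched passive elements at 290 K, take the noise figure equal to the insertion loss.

1.44 dB

Convert to linear (a loss of L dB is a gain of −L dB): F_i = 10^(NF_i/10), G_i = 10^(G_i,dB/10)
  Stage 1: F_1 = 10^(1.29/10) = 1.346, G_1 = 10^(12.7/10) = 18.62
  Stage 2: F_2 = 10^(2.71/10) = 1.866, G_2 = 10^(−2.71/10) = 0.5358
Friis cascade:
  F = 1.346 + (1.866 − 1)/18.62 = 1.392
NF = 10 log₁₀(1.392) = 1.44 dB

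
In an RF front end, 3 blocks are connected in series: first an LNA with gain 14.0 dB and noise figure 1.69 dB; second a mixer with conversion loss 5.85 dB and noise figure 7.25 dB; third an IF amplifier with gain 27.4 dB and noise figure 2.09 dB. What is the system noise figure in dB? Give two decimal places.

2.41 dB

Convert to linear (a loss of L dB is a gain of −L dB): F_i = 10^(NF_i/10), G_i = 10^(G_i,dB/10)
  Stage 1: F_1 = 10^(1.69/10) = 1.476, G_1 = 10^(14.0/10) = 25.12
  Stage 2: F_2 = 10^(7.25/10) = 5.309, G_2 = 10^(−5.85/10) = 0.2600
  Stage 3: F_3 = 10^(2.09/10) = 1.618, G_3 = 10^(27.4/10) = 549.5
Friis cascade:
  F = 1.476 + (5.309 − 1)/25.12 + (1.618 − 1)/6.531 = 1.742
NF = 10 log₁₀(1.742) = 2.41 dB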